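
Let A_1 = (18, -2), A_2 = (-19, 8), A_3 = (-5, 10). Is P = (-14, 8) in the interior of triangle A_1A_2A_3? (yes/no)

Barycentric coordinates of P: (5/107, 77/107, 25/107).
The three coordinates are positive, positive, positive; a point is interior exactly when all three are positive.

yes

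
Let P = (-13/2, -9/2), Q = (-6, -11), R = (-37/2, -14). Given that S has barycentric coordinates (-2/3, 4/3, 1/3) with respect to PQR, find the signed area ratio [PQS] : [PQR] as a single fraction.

The signed ratio [PQS]/[PQR] equals the barycentric coordinate of S at vertex R, which is 1/3.

1/3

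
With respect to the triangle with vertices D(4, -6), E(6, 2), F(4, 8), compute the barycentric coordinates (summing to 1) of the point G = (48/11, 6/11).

(5/11, 2/11, 4/11)

Signed area of the reference triangle: [DEF] = ½·(4·(2−8) + 6·(8−(-6)) + 4·(-6−2)) = ½·(-24 + 84 − 32) = 14.
[GEF] = ½·((48/11)·(2−8) + 6·(8−(6/11)) + 4·(6/11−2)) = ½·(-288/11 + 492/11 − 64/11) = 70/11, so the D-coordinate is (70/11)/14 = 5/11.
[DGF] = ½·(4·(6/11−8) + (48/11)·(8−(-6)) + 4·(-6−(6/11))) = ½·(-328/11 + 672/11 − 288/11) = 28/11, so the E-coordinate is 2/11.
[DEG] = ½·(4·(2−(6/11)) + 6·(6/11−(-6)) + (48/11)·(-6−2)) = ½·(64/11 + 432/11 − 384/11) = 56/11, so the F-coordinate is 4/11.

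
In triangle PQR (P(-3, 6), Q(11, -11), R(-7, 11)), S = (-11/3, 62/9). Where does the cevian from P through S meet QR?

Barycentric coordinates of S with respect to PQR: (1/3, 1/9, 5/9).
On side QR the P-coordinate is zero; dropping S's P-weight 1/3 and renormalizing the remaining 1/9 : 5/9 gives weights 1/6, 5/6 on Q, R.
T = (1/6)·(11, -11) + (5/6)·(-7, 11) = (-4, 22/3).

(-4, 22/3)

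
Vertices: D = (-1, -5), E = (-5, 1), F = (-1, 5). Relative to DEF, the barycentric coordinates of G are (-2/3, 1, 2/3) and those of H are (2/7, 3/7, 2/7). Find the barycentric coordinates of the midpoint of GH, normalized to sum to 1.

(-4/21, 5/7, 10/21)

Since both coordinate triples sum to 1, the midpoint's barycentrics are the componentwise average.
(-2/3+2/7)/2 = -4/21; similarly 5/7 and 10/21.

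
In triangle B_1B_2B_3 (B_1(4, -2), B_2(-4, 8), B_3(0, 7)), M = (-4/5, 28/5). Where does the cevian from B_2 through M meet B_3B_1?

(4/3, 4)

Barycentric coordinates of M with respect to B_1B_2B_3: (1/5, 2/5, 2/5).
On side B_3B_1 the B_2-coordinate is zero; dropping M's B_2-weight 2/5 and renormalizing the remaining 2/5 : 1/5 gives weights 2/3, 1/3 on B_3, B_1.
N = (2/3)·(0, 7) + (1/3)·(4, -2) = (4/3, 4).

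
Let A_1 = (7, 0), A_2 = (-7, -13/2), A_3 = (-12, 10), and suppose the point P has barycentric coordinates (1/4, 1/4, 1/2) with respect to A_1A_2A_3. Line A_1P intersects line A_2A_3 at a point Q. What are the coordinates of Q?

(-31/3, 9/2)

Line A_1P meets A_2A_3 where the A_1-coordinate vanishes; zeroing P's A_1-weight and renormalizing leaves A_2, A_3-weights 1/4 : 1/2 → (1/3, 2/3).
So Q = (1/3)·A_2 + (2/3)·A_3 = (-31/3, 9/2).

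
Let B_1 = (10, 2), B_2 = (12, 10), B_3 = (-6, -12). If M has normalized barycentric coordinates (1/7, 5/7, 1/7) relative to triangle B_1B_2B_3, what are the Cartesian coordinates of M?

M = (1/7)·B_1 + (5/7)·B_2 + (1/7)·B_3.
x-coordinate: (1/7)·10 + (5/7)·12 + (1/7)·(-6) = 64/7.
y-coordinate: (1/7)·2 + (5/7)·10 + (1/7)·(-12) = 40/7.

(64/7, 40/7)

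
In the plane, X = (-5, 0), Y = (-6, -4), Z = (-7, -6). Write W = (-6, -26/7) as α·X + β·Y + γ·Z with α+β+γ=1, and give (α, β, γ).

(1/7, 5/7, 1/7)

Signed area of the reference triangle: [XYZ] = ½·((-5)·(-4−(-6)) + (-6)·(-6−0) + (-7)·(0−(-4))) = ½·(-10 + 36 − 28) = -1.
[WYZ] = ½·((-6)·(-4−(-6)) + (-6)·(-6−(-26/7)) + (-7)·(-26/7−(-4))) = ½·(-12 + 96/7 − 2) = -1/7, so the X-coordinate is (-1/7)/(-1) = 1/7.
[XWZ] = ½·((-5)·(-26/7−(-6)) + (-6)·(-6−0) + (-7)·(0−(-26/7))) = ½·(-80/7 + 36 − 26) = -5/7, so the Y-coordinate is 5/7.
[XYW] = ½·((-5)·(-4−(-26/7)) + (-6)·(-26/7−0) + (-6)·(0−(-4))) = ½·(10/7 + 156/7 − 24) = -1/7, so the Z-coordinate is 1/7.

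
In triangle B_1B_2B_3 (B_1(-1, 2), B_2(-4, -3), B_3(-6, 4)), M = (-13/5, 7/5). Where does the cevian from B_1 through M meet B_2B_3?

(-5, 1/2)

Barycentric coordinates of M with respect to B_1B_2B_3: (3/5, 1/5, 1/5).
On side B_2B_3 the B_1-coordinate is zero; dropping M's B_1-weight 3/5 and renormalizing the remaining 1/5 : 1/5 gives weights 1/2, 1/2 on B_2, B_3.
N = (1/2)·(-4, -3) + (1/2)·(-6, 4) = (-5, 1/2).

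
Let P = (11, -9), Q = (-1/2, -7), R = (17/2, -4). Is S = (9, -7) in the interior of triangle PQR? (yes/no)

yes

Barycentric coordinates of S: (19/35, 2/21, 38/105).
The three coordinates are positive, positive, positive; a point is interior exactly when all three are positive.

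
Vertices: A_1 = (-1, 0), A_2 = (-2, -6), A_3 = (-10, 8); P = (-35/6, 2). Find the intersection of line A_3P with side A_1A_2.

(-5/3, -4)

Barycentric coordinates of P with respect to A_1A_2A_3: (1/6, 1/3, 1/2).
On side A_1A_2 the A_3-coordinate is zero; dropping P's A_3-weight 1/2 and renormalizing the remaining 1/6 : 1/3 gives weights 1/3, 2/3 on A_1, A_2.
Q = (1/3)·(-1, 0) + (2/3)·(-2, -6) = (-5/3, -4).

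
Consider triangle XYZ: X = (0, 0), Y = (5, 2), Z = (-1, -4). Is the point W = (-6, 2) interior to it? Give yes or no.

no

Barycentric coordinates of W: (11/3, -13/9, -11/9).
The three coordinates are positive, negative, negative; a point is interior exactly when all three are positive.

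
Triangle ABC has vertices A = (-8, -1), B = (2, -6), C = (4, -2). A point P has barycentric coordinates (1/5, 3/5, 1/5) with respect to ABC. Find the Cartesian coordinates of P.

(2/5, -21/5)

P = (1/5)·A + (3/5)·B + (1/5)·C.
x-coordinate: (1/5)·(-8) + (3/5)·2 + (1/5)·4 = 2/5.
y-coordinate: (1/5)·(-1) + (3/5)·(-6) + (1/5)·(-2) = -21/5.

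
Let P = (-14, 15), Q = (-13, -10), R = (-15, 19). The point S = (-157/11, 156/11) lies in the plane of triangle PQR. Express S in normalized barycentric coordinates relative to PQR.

(6/11, 1/11, 4/11)

Signed area of the reference triangle: [PQR] = ½·((-14)·(-10−19) + (-13)·(19−15) + (-15)·(15−(-10))) = ½·(406 − 52 − 375) = -21/2.
[SQR] = ½·((-157/11)·(-10−19) + (-13)·(19−(156/11)) + (-15)·(156/11−(-10))) = ½·(4553/11 − 689/11 − 3990/11) = -63/11, so the P-coordinate is (-63/11)/(-21/2) = 6/11.
[PSR] = ½·((-14)·(156/11−19) + (-157/11)·(19−15) + (-15)·(15−(156/11))) = ½·(742/11 − 628/11 − 135/11) = -21/22, so the Q-coordinate is 1/11.
[PQS] = ½·((-14)·(-10−(156/11)) + (-13)·(156/11−15) + (-157/11)·(15−(-10))) = ½·(3724/11 + 117/11 − 3925/11) = -42/11, so the R-coordinate is 4/11.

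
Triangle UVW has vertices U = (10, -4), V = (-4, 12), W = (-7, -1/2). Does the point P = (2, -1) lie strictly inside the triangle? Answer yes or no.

yes

Barycentric coordinates of P: (114/223, 23/223, 86/223).
The three coordinates are positive, positive, positive; a point is interior exactly when all three are positive.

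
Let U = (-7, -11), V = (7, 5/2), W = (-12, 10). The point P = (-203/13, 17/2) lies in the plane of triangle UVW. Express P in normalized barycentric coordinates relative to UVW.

Signed area of the reference triangle: [UVW] = ½·((-7)·(5/2−10) + 7·(10−(-11)) + (-12)·(-11−(5/2))) = ½·(105/2 + 147 + 162) = 723/4.
[PVW] = ½·((-203/13)·(5/2−10) + 7·(10−(17/2)) + (-12)·(17/2−(5/2))) = ½·(3045/26 + 21/2 − 72) = 723/26, so the U-coordinate is (723/26)/(723/4) = 2/13.
[UPW] = ½·((-7)·(17/2−10) + (-203/13)·(10−(-11)) + (-12)·(-11−(17/2))) = ½·(21/2 − 4263/13 + 234) = -2169/52, so the V-coordinate is -3/13.
[UVP] = ½·((-7)·(5/2−(17/2)) + 7·(17/2−(-11)) + (-203/13)·(-11−(5/2))) = ½·(42 + 273/2 + 5481/26) = 5061/26, so the W-coordinate is 14/13.

(2/13, -3/13, 14/13)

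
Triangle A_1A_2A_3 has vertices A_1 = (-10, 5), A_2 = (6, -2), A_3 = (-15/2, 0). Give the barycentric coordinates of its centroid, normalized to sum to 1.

(1/3, 1/3, 1/3)

The centroid is the average of the vertices, so each weight is 1/3.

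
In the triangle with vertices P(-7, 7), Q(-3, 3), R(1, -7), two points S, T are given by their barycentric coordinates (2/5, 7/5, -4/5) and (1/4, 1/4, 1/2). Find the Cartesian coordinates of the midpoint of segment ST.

Barycentric coordinates of the midpoint are the average: (13/40, 33/40, -3/20).
Converting: (13/40)·P + (33/40)·Q + (-3/20)·R = (-49/10, 29/5).

(-49/10, 29/5)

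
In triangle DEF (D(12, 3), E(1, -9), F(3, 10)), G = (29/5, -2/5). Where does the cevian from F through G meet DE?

Barycentric coordinates of G with respect to DEF: (2/5, 2/5, 1/5).
On side DE the F-coordinate is zero; dropping G's F-weight 1/5 and renormalizing the remaining 2/5 : 2/5 gives weights 1/2, 1/2 on D, E.
H = (1/2)·(12, 3) + (1/2)·(1, -9) = (13/2, -3).

(13/2, -3)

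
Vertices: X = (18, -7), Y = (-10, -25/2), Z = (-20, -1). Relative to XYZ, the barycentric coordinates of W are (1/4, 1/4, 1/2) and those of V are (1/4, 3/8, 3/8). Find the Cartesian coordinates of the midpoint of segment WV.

Barycentric coordinates of the midpoint are the average: (1/4, 5/16, 7/16).
Converting: (1/4)·X + (5/16)·Y + (7/16)·Z = (-59/8, -195/32).

(-59/8, -195/32)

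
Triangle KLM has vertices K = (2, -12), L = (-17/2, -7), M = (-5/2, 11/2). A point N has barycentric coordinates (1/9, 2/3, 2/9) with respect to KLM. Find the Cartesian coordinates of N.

(-6, -43/9)

N = (1/9)·K + (2/3)·L + (2/9)·M.
x-coordinate: (1/9)·2 + (2/3)·(-17/2) + (2/9)·(-5/2) = -6.
y-coordinate: (1/9)·(-12) + (2/3)·(-7) + (2/9)·(11/2) = -43/9.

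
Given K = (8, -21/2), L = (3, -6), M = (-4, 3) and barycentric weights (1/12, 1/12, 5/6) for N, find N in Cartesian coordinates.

(-29/12, 9/8)

N = (1/12)·K + (1/12)·L + (5/6)·M.
x-coordinate: (1/12)·8 + (1/12)·3 + (5/6)·(-4) = -29/12.
y-coordinate: (1/12)·(-21/2) + (1/12)·(-6) + (5/6)·3 = 9/8.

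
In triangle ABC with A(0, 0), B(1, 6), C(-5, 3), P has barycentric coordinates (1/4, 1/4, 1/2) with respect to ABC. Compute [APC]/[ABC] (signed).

The signed ratio [APC]/[ABC] equals the barycentric coordinate of P at vertex B, which is 1/4.

1/4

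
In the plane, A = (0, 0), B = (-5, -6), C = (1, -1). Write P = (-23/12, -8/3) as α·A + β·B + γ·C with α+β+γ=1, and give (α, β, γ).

(5/12, 5/12, 1/6)

Signed area of the reference triangle: [ABC] = ½·(0·(-6−(-1)) + (-5)·(-1−0) + 1·(0−(-6))) = ½·(0 + 5 + 6) = 11/2.
[PBC] = ½·((-23/12)·(-6−(-1)) + (-5)·(-1−(-8/3)) + 1·(-8/3−(-6))) = ½·(115/12 − 25/3 + 10/3) = 55/24, so the A-coordinate is (55/24)/(11/2) = 5/12.
[APC] = ½·(0·(-8/3−(-1)) + (-23/12)·(-1−0) + 1·(0−(-8/3))) = ½·(0 + 23/12 + 8/3) = 55/24, so the B-coordinate is 5/12.
[ABP] = ½·(0·(-6−(-8/3)) + (-5)·(-8/3−0) + (-23/12)·(0−(-6))) = ½·(0 + 40/3 − 23/2) = 11/12, so the C-coordinate is 1/6.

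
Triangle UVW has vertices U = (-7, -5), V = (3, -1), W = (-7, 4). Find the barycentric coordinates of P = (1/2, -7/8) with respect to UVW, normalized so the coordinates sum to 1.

(1/8, 3/4, 1/8)

Signed area of the reference triangle: [UVW] = ½·((-7)·(-1−4) + 3·(4−(-5)) + (-7)·(-5−(-1))) = ½·(35 + 27 + 28) = 45.
[PVW] = ½·((1/2)·(-1−4) + 3·(4−(-7/8)) + (-7)·(-7/8−(-1))) = ½·(-5/2 + 117/8 − 7/8) = 45/8, so the U-coordinate is (45/8)/45 = 1/8.
[UPW] = ½·((-7)·(-7/8−4) + (1/2)·(4−(-5)) + (-7)·(-5−(-7/8))) = ½·(273/8 + 9/2 + 231/8) = 135/4, so the V-coordinate is 3/4.
[UVP] = ½·((-7)·(-1−(-7/8)) + 3·(-7/8−(-5)) + (1/2)·(-5−(-1))) = ½·(7/8 + 99/8 − 2) = 45/8, so the W-coordinate is 1/8.
Check: 1/8 + 3/4 + 1/8 = 1.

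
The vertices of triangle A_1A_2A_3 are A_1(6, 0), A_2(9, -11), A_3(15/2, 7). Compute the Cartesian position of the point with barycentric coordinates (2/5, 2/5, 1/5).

P = (2/5)·A_1 + (2/5)·A_2 + (1/5)·A_3.
x-coordinate: (2/5)·6 + (2/5)·9 + (1/5)·(15/2) = 15/2.
y-coordinate: (2/5)·0 + (2/5)·(-11) + (1/5)·7 = -3.

(15/2, -3)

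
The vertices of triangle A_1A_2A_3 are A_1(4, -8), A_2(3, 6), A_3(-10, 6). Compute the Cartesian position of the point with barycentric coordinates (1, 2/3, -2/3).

P = 1·A_1 + (2/3)·A_2 + (-2/3)·A_3.
x-coordinate: 1·4 + (2/3)·3 + (-2/3)·(-10) = 38/3.
y-coordinate: 1·(-8) + (2/3)·6 + (-2/3)·6 = -8.

(38/3, -8)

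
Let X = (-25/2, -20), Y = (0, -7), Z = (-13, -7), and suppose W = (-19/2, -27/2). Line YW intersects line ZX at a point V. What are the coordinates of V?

(-38/3, -47/3)

Barycentric coordinates of W with respect to XYZ: (1/2, 1/4, 1/4).
On side ZX the Y-coordinate is zero; dropping W's Y-weight 1/4 and renormalizing the remaining 1/4 : 1/2 gives weights 1/3, 2/3 on Z, X.
V = (1/3)·(-13, -7) + (2/3)·(-25/2, -20) = (-38/3, -47/3).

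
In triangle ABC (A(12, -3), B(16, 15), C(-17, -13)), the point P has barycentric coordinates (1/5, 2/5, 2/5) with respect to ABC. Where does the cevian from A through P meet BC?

Line AP meets BC where the A-coordinate vanishes; zeroing P's A-weight and renormalizing leaves B, C-weights 2/5 : 2/5 → (1/2, 1/2).
So Q = (1/2)·B + (1/2)·C = (-1/2, 1).

(-1/2, 1)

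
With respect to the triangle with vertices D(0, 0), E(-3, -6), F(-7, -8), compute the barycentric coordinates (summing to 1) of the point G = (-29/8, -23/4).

Signed area of the reference triangle: [DEF] = ½·(0·(-6−(-8)) + (-3)·(-8−0) + (-7)·(0−(-6))) = ½·(0 + 24 − 42) = -9.
[GEF] = ½·((-29/8)·(-6−(-8)) + (-3)·(-8−(-23/4)) + (-7)·(-23/4−(-6))) = ½·(-29/4 + 27/4 − 7/4) = -9/8, so the D-coordinate is (-9/8)/(-9) = 1/8.
[DGF] = ½·(0·(-23/4−(-8)) + (-29/8)·(-8−0) + (-7)·(0−(-23/4))) = ½·(0 + 29 − 161/4) = -45/8, so the E-coordinate is 5/8.
[DEG] = ½·(0·(-6−(-23/4)) + (-3)·(-23/4−0) + (-29/8)·(0−(-6))) = ½·(0 + 69/4 − 87/4) = -9/4, so the F-coordinate is 1/4.

(1/8, 5/8, 1/4)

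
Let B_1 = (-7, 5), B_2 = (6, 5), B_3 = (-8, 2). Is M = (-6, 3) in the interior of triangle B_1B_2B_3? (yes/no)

Barycentric coordinates of M: (8/39, 5/39, 2/3).
The three coordinates are positive, positive, positive; a point is interior exactly when all three are positive.

yes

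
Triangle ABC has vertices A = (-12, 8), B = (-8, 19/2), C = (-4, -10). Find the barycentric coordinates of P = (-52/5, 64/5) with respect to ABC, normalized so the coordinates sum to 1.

Signed area of the reference triangle: [ABC] = ½·((-12)·(19/2−(-10)) + (-8)·(-10−8) + (-4)·(8−(19/2))) = ½·(-234 + 144 + 6) = -42.
[PBC] = ½·((-52/5)·(19/2−(-10)) + (-8)·(-10−(64/5)) + (-4)·(64/5−(19/2))) = ½·(-1014/5 + 912/5 − 66/5) = -84/5, so the A-coordinate is (-84/5)/(-42) = 2/5.
[APC] = ½·((-12)·(64/5−(-10)) + (-52/5)·(-10−8) + (-4)·(8−(64/5))) = ½·(-1368/5 + 936/5 + 96/5) = -168/5, so the B-coordinate is 4/5.
[ABP] = ½·((-12)·(19/2−(64/5)) + (-8)·(64/5−8) + (-52/5)·(8−(19/2))) = ½·(198/5 − 192/5 + 78/5) = 42/5, so the C-coordinate is -1/5.
Check: 2/5 + 4/5 − 1/5 = 1.

(2/5, 4/5, -1/5)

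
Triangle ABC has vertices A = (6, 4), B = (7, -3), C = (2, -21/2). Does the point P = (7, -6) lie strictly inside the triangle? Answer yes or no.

Barycentric coordinates of P: (-6/17, 109/85, 6/85).
The three coordinates are negative, positive, positive; a point is interior exactly when all three are positive.

no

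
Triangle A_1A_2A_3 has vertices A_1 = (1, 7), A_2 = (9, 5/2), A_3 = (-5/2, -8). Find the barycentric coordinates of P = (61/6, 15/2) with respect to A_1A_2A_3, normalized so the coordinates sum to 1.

Signed area of the reference triangle: [A_1A_2A_3] = ½·(1·(5/2−(-8)) + 9·(-8−7) + (-5/2)·(7−(5/2))) = ½·(21/2 − 135 − 45/4) = -543/8.
[PA_2A_3] = ½·((61/6)·(5/2−(-8)) + 9·(-8−(15/2)) + (-5/2)·(15/2−(5/2))) = ½·(427/4 − 279/2 − 25/2) = -181/8, so the A_1-coordinate is (-181/8)/(-543/8) = 1/3.
[A_1PA_3] = ½·(1·(15/2−(-8)) + (61/6)·(-8−7) + (-5/2)·(7−(15/2))) = ½·(31/2 − 305/2 + 5/4) = -543/8, so the A_2-coordinate is 1.
[A_1A_2P] = ½·(1·(5/2−(15/2)) + 9·(15/2−7) + (61/6)·(7−(5/2))) = ½·(-5 + 9/2 + 183/4) = 181/8, so the A_3-coordinate is -1/3.

(1/3, 1, -1/3)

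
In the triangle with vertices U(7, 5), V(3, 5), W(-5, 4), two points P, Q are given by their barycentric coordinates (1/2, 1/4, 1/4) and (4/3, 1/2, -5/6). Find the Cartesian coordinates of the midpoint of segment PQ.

(9, 127/24)

Barycentric coordinates of the midpoint are the average: (11/12, 3/8, -7/24).
Converting: (11/12)·U + (3/8)·V + (-7/24)·W = (9, 127/24).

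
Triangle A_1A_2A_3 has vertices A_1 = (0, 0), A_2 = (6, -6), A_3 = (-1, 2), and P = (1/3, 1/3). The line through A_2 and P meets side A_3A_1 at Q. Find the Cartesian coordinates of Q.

Barycentric coordinates of P with respect to A_1A_2A_3: (1/6, 1/6, 2/3).
On side A_3A_1 the A_2-coordinate is zero; dropping P's A_2-weight 1/6 and renormalizing the remaining 2/3 : 1/6 gives weights 4/5, 1/5 on A_3, A_1.
Q = (4/5)·(-1, 2) + (1/5)·(0, 0) = (-4/5, 8/5).

(-4/5, 8/5)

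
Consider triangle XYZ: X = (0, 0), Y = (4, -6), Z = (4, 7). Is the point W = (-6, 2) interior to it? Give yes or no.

Barycentric coordinates of W: (5/2, -25/26, -7/13).
The three coordinates are positive, negative, negative; a point is interior exactly when all three are positive.

no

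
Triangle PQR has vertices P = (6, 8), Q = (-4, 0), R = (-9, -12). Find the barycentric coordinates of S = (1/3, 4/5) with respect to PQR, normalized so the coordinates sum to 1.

(3/5, 1/15, 1/3)

Signed area of the reference triangle: [PQR] = ½·(6·(0−(-12)) + (-4)·(-12−8) + (-9)·(8−0)) = ½·(72 + 80 − 72) = 40.
[SQR] = ½·((1/3)·(0−(-12)) + (-4)·(-12−(4/5)) + (-9)·(4/5−0)) = ½·(4 + 256/5 − 36/5) = 24, so the P-coordinate is 24/40 = 3/5.
[PSR] = ½·(6·(4/5−(-12)) + (1/3)·(-12−8) + (-9)·(8−(4/5))) = ½·(384/5 − 20/3 − 324/5) = 8/3, so the Q-coordinate is 1/15.
[PQS] = ½·(6·(0−(4/5)) + (-4)·(4/5−8) + (1/3)·(8−0)) = ½·(-24/5 + 144/5 + 8/3) = 40/3, so the R-coordinate is 1/3.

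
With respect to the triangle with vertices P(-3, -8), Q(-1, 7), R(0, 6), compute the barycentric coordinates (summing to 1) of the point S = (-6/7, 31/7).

Signed area of the reference triangle: [PQR] = ½·((-3)·(7−6) + (-1)·(6−(-8)) + 0·(-8−7)) = ½·(-3 − 14 + 0) = -17/2.
[SQR] = ½·((-6/7)·(7−6) + (-1)·(6−(31/7)) + 0·(31/7−7)) = ½·(-6/7 − 11/7 + 0) = -17/14, so the P-coordinate is (-17/14)/(-17/2) = 1/7.
[PSR] = ½·((-3)·(31/7−6) + (-6/7)·(6−(-8)) + 0·(-8−(31/7))) = ½·(33/7 − 12 + 0) = -51/14, so the Q-coordinate is 3/7.
[PQS] = ½·((-3)·(7−(31/7)) + (-1)·(31/7−(-8)) + (-6/7)·(-8−7)) = ½·(-54/7 − 87/7 + 90/7) = -51/14, so the R-coordinate is 3/7.
Check: 1/7 + 3/7 + 3/7 = 1.

(1/7, 3/7, 3/7)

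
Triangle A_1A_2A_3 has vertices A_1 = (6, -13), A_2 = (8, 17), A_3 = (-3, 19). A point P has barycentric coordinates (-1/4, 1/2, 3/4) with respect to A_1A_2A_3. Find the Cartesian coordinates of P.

P = (-1/4)·A_1 + (1/2)·A_2 + (3/4)·A_3.
x-coordinate: (-1/4)·6 + (1/2)·8 + (3/4)·(-3) = 1/4.
y-coordinate: (-1/4)·(-13) + (1/2)·17 + (3/4)·19 = 26.

(1/4, 26)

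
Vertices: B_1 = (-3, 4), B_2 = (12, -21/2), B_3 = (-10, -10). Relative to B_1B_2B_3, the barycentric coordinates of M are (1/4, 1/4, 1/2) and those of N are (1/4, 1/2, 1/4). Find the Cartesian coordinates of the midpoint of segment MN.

(0, -107/16)

Barycentric coordinates of the midpoint are the average: (1/4, 3/8, 3/8).
Converting: (1/4)·B_1 + (3/8)·B_2 + (3/8)·B_3 = (0, -107/16).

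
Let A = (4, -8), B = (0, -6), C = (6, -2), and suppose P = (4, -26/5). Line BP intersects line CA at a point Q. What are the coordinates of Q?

Barycentric coordinates of P with respect to ABC: (2/5, 1/5, 2/5).
On side CA the B-coordinate is zero; dropping P's B-weight 1/5 and renormalizing the remaining 2/5 : 2/5 gives weights 1/2, 1/2 on C, A.
Q = (1/2)·(6, -2) + (1/2)·(4, -8) = (5, -5).

(5, -5)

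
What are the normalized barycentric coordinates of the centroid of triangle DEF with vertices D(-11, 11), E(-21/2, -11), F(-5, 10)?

The centroid is the average of the vertices, so each weight is 1/3.

(1/3, 1/3, 1/3)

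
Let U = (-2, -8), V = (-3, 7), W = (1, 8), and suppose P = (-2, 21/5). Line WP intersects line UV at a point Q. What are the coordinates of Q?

(-11/4, 13/4)

Barycentric coordinates of P with respect to UVW: (1/5, 3/5, 1/5).
On side UV the W-coordinate is zero; dropping P's W-weight 1/5 and renormalizing the remaining 1/5 : 3/5 gives weights 1/4, 3/4 on U, V.
Q = (1/4)·(-2, -8) + (3/4)·(-3, 7) = (-11/4, 13/4).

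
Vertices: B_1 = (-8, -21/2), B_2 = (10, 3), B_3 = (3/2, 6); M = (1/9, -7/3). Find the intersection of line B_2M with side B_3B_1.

Barycentric coordinates of M with respect to B_1B_2B_3: (4/9, 1/3, 2/9).
On side B_3B_1 the B_2-coordinate is zero; dropping M's B_2-weight 1/3 and renormalizing the remaining 2/9 : 4/9 gives weights 1/3, 2/3 on B_3, B_1.
N = (1/3)·(3/2, 6) + (2/3)·(-8, -21/2) = (-29/6, -5).

(-29/6, -5)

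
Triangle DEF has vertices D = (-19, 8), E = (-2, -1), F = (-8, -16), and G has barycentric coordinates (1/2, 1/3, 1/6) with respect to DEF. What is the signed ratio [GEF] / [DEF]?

The signed ratio [GEF]/[DEF] equals the barycentric coordinate of G at vertex D, which is 1/2.

1/2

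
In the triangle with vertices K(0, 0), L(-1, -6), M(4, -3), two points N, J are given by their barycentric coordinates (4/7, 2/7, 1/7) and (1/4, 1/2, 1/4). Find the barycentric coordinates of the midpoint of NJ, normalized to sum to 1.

Since both coordinate triples sum to 1, the midpoint's barycentrics are the componentwise average.
(4/7+1/4)/2 = 23/56; similarly 11/28 and 11/56.

(23/56, 11/28, 11/56)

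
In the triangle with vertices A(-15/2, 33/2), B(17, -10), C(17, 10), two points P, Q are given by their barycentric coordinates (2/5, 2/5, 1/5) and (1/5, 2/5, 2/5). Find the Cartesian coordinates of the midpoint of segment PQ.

Barycentric coordinates of the midpoint are the average: (3/10, 2/5, 3/10).
Converting: (3/10)·A + (2/5)·B + (3/10)·C = (193/20, 79/20).

(193/20, 79/20)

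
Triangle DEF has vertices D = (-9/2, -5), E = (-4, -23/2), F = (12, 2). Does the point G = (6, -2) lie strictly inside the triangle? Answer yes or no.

Barycentric coordinates of G: (68/443, 96/443, 279/443).
The three coordinates are positive, positive, positive; a point is interior exactly when all three are positive.

yes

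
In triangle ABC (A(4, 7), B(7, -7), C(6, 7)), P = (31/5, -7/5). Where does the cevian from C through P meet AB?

Barycentric coordinates of P with respect to ABC: (1/5, 3/5, 1/5).
On side AB the C-coordinate is zero; dropping P's C-weight 1/5 and renormalizing the remaining 1/5 : 3/5 gives weights 1/4, 3/4 on A, B.
Q = (1/4)·(4, 7) + (3/4)·(7, -7) = (25/4, -7/2).

(25/4, -7/2)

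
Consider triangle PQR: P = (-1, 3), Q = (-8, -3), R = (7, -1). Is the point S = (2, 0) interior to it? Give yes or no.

Barycentric coordinates of S: (25/76, 3/19, 39/76).
The three coordinates are positive, positive, positive; a point is interior exactly when all three are positive.

yes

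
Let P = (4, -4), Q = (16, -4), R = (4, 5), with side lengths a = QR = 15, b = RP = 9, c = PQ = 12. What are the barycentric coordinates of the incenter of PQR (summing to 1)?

The incenter has barycentric coordinates proportional to the opposite side lengths: (15 : 9 : 12).
Normalizing by 15+9+12 = 36 gives (5/12, 1/4, 1/3).

(5/12, 1/4, 1/3)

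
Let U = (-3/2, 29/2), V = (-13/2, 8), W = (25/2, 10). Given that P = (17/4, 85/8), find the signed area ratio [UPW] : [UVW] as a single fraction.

1/4

[UVW] = ½·((-3/2)·(8−10) + (-13/2)·(10−(29/2)) + (25/2)·(29/2−8)) = ½·(3 + 117/4 + 325/4) = 227/4.
[UPW] = ½·((-3/2)·(85/8−10) + (17/4)·(10−(29/2)) + (25/2)·(29/2−(85/8))) = ½·(-15/16 − 153/8 + 775/16) = 227/16, so the ratio is (227/16)/(227/4) = 1/4.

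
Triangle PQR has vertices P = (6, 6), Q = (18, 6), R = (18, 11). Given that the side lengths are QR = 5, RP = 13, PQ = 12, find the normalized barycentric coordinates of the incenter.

The incenter has barycentric coordinates proportional to the opposite side lengths: (5 : 13 : 12).
Normalizing by 5+13+12 = 30 gives (1/6, 13/30, 2/5).

(1/6, 13/30, 2/5)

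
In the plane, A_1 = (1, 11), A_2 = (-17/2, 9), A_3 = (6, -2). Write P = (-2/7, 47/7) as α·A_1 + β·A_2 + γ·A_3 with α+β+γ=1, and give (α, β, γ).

Signed area of the reference triangle: [A_1A_2A_3] = ½·(1·(9−(-2)) + (-17/2)·(-2−11) + 6·(11−9)) = ½·(11 + 221/2 + 12) = 267/4.
[PA_2A_3] = ½·((-2/7)·(9−(-2)) + (-17/2)·(-2−(47/7)) + 6·(47/7−9)) = ½·(-22/7 + 1037/14 − 96/7) = 801/28, so the A_1-coordinate is (801/28)/(267/4) = 3/7.
[A_1PA_3] = ½·(1·(47/7−(-2)) + (-2/7)·(-2−11) + 6·(11−(47/7))) = ½·(61/7 + 26/7 + 180/7) = 267/14, so the A_2-coordinate is 2/7.
[A_1A_2P] = ½·(1·(9−(47/7)) + (-17/2)·(47/7−11) + (-2/7)·(11−9)) = ½·(16/7 + 255/7 − 4/7) = 267/14, so the A_3-coordinate is 2/7.
Check: 3/7 + 2/7 + 2/7 = 1.

(3/7, 2/7, 2/7)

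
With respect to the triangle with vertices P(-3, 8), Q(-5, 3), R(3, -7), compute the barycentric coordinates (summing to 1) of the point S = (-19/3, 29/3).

Signed area of the reference triangle: [PQR] = ½·((-3)·(3−(-7)) + (-5)·(-7−8) + 3·(8−3)) = ½·(-30 + 75 + 15) = 30.
[SQR] = ½·((-19/3)·(3−(-7)) + (-5)·(-7−(29/3)) + 3·(29/3−3)) = ½·(-190/3 + 250/3 + 20) = 20, so the P-coordinate is 20/30 = 2/3.
[PSR] = ½·((-3)·(29/3−(-7)) + (-19/3)·(-7−8) + 3·(8−(29/3))) = ½·(-50 + 95 − 5) = 20, so the Q-coordinate is 2/3.
[PQS] = ½·((-3)·(3−(29/3)) + (-5)·(29/3−8) + (-19/3)·(8−3)) = ½·(20 − 25/3 − 95/3) = -10, so the R-coordinate is -1/3.
Check: 2/3 + 2/3 − 1/3 = 1.

(2/3, 2/3, -1/3)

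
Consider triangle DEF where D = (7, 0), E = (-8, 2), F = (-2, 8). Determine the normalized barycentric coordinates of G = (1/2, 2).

(1/2, 1/3, 1/6)

Signed area of the reference triangle: [DEF] = ½·(7·(2−8) + (-8)·(8−0) + (-2)·(0−2)) = ½·(-42 − 64 + 4) = -51.
[GEF] = ½·((1/2)·(2−8) + (-8)·(8−2) + (-2)·(2−2)) = ½·(-3 − 48 + 0) = -51/2, so the D-coordinate is (-51/2)/(-51) = 1/2.
[DGF] = ½·(7·(2−8) + (1/2)·(8−0) + (-2)·(0−2)) = ½·(-42 + 4 + 4) = -17, so the E-coordinate is 1/3.
[DEG] = ½·(7·(2−2) + (-8)·(2−0) + (1/2)·(0−2)) = ½·(0 − 16 − 1) = -17/2, so the F-coordinate is 1/6.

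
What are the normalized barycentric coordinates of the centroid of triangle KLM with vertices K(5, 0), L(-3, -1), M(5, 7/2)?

The centroid is the average of the vertices, so each weight is 1/3.

(1/3, 1/3, 1/3)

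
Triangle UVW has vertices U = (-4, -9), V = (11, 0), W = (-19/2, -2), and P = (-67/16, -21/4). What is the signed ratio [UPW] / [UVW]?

1/8

[UVW] = ½·((-4)·(0−(-2)) + 11·(-2−(-9)) + (-19/2)·(-9−0)) = ½·(-8 + 77 + 171/2) = 309/4.
[UPW] = ½·((-4)·(-21/4−(-2)) + (-67/16)·(-2−(-9)) + (-19/2)·(-9−(-21/4))) = ½·(13 − 469/16 + 285/8) = 309/32, so the ratio is (309/32)/(309/4) = 1/8.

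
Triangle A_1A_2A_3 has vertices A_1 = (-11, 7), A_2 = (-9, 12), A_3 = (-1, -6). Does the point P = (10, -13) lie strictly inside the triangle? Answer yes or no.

Barycentric coordinates of P: (-71/38, 73/76, 145/76).
The three coordinates are negative, positive, positive; a point is interior exactly when all three are positive.

no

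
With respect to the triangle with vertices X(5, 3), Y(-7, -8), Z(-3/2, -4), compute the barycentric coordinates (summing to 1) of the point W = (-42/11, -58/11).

Signed area of the reference triangle: [XYZ] = ½·(5·(-8−(-4)) + (-7)·(-4−3) + (-3/2)·(3−(-8))) = ½·(-20 + 49 − 33/2) = 25/4.
[WYZ] = ½·((-42/11)·(-8−(-4)) + (-7)·(-4−(-58/11)) + (-3/2)·(-58/11−(-8))) = ½·(168/11 − 98/11 − 45/11) = 25/22, so the X-coordinate is (25/22)/(25/4) = 2/11.
[XWZ] = ½·(5·(-58/11−(-4)) + (-42/11)·(-4−3) + (-3/2)·(3−(-58/11))) = ½·(-70/11 + 294/11 − 273/22) = 175/44, so the Y-coordinate is 7/11.
[XYW] = ½·(5·(-8−(-58/11)) + (-7)·(-58/11−3) + (-42/11)·(3−(-8))) = ½·(-150/11 + 637/11 − 42) = 25/22, so the Z-coordinate is 2/11.

(2/11, 7/11, 2/11)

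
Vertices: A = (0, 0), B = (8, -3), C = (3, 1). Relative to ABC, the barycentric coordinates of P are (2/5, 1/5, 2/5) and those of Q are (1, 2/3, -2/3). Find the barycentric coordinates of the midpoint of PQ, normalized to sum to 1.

(7/10, 13/30, -2/15)

Since both coordinate triples sum to 1, the midpoint's barycentrics are the componentwise average.
(2/5+1)/2 = 7/10; similarly 13/30 and -2/15.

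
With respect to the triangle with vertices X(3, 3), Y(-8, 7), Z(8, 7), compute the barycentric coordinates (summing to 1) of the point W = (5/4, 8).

Signed area of the reference triangle: [XYZ] = ½·(3·(7−7) + (-8)·(7−3) + 8·(3−7)) = ½·(0 − 32 − 32) = -32.
[WYZ] = ½·((5/4)·(7−7) + (-8)·(7−8) + 8·(8−7)) = ½·(0 + 8 + 8) = 8, so the X-coordinate is 8/(-32) = -1/4.
[XWZ] = ½·(3·(8−7) + (5/4)·(7−3) + 8·(3−8)) = ½·(3 + 5 − 40) = -16, so the Y-coordinate is 1/2.
[XYW] = ½·(3·(7−8) + (-8)·(8−3) + (5/4)·(3−7)) = ½·(-3 − 40 − 5) = -24, so the Z-coordinate is 3/4.
Check: -1/4 + 1/2 + 3/4 = 1.

(-1/4, 1/2, 3/4)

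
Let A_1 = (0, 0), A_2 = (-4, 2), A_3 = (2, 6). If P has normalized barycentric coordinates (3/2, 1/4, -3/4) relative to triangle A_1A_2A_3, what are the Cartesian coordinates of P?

(-5/2, -4)

P = (3/2)·A_1 + (1/4)·A_2 + (-3/4)·A_3.
x-coordinate: (3/2)·0 + (1/4)·(-4) + (-3/4)·2 = -5/2.
y-coordinate: (3/2)·0 + (1/4)·2 + (-3/4)·6 = -4.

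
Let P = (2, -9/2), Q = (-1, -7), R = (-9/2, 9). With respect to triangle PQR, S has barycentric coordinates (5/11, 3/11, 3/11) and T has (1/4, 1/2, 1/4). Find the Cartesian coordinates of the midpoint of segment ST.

(-151/176, -31/16)

Barycentric coordinates of the midpoint are the average: (31/88, 17/44, 23/88).
Converting: (31/88)·P + (17/44)·Q + (23/88)·R = (-151/176, -31/16).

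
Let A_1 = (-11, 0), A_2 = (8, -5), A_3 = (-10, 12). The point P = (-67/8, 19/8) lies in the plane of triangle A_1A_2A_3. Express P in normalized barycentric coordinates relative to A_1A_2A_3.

Signed area of the reference triangle: [A_1A_2A_3] = ½·((-11)·(-5−12) + 8·(12−0) + (-10)·(0−(-5))) = ½·(187 + 96 − 50) = 233/2.
[PA_2A_3] = ½·((-67/8)·(-5−12) + 8·(12−(19/8)) + (-10)·(19/8−(-5))) = ½·(1139/8 + 77 − 295/4) = 1165/16, so the A_1-coordinate is (1165/16)/(233/2) = 5/8.
[A_1PA_3] = ½·((-11)·(19/8−12) + (-67/8)·(12−0) + (-10)·(0−(19/8))) = ½·(847/8 − 201/2 + 95/4) = 233/16, so the A_2-coordinate is 1/8.
[A_1A_2P] = ½·((-11)·(-5−(19/8)) + 8·(19/8−0) + (-67/8)·(0−(-5))) = ½·(649/8 + 19 − 335/8) = 233/8, so the A_3-coordinate is 1/4.
Check: 5/8 + 1/8 + 1/4 = 1.

(5/8, 1/8, 1/4)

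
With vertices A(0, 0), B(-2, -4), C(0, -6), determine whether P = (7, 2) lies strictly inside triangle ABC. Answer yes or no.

Barycentric coordinates of P: (5/2, -7/2, 2).
The three coordinates are positive, negative, positive; a point is interior exactly when all three are positive.

no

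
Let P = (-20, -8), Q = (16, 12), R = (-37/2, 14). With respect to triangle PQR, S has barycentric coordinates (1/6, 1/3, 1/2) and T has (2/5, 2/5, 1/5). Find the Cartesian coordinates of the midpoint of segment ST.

(-251/40, 211/30)

Barycentric coordinates of the midpoint are the average: (17/60, 11/30, 7/20).
Converting: (17/60)·P + (11/30)·Q + (7/20)·R = (-251/40, 211/30).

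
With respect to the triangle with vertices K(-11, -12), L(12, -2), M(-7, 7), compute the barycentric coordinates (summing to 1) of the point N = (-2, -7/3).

(1/3, 1/3, 1/3)

Signed area of the reference triangle: [KLM] = ½·((-11)·(-2−7) + 12·(7−(-12)) + (-7)·(-12−(-2))) = ½·(99 + 228 + 70) = 397/2.
[NLM] = ½·((-2)·(-2−7) + 12·(7−(-7/3)) + (-7)·(-7/3−(-2))) = ½·(18 + 112 + 7/3) = 397/6, so the K-coordinate is (397/6)/(397/2) = 1/3.
[KNM] = ½·((-11)·(-7/3−7) + (-2)·(7−(-12)) + (-7)·(-12−(-7/3))) = ½·(308/3 − 38 + 203/3) = 397/6, so the L-coordinate is 1/3.
[KLN] = ½·((-11)·(-2−(-7/3)) + 12·(-7/3−(-12)) + (-2)·(-12−(-2))) = ½·(-11/3 + 116 + 20) = 397/6, so the M-coordinate is 1/3.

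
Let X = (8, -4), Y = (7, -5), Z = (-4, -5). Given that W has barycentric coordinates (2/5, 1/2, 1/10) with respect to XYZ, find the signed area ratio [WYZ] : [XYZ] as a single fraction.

The signed ratio [WYZ]/[XYZ] equals the barycentric coordinate of W at vertex X, which is 2/5.

2/5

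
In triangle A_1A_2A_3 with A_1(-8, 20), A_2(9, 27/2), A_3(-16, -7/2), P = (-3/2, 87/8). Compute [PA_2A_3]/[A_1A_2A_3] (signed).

[A_1A_2A_3] = ½·((-8)·(27/2−(-7/2)) + 9·(-7/2−20) + (-16)·(20−(27/2))) = ½·(-136 − 423/2 − 104) = -903/4.
[PA_2A_3] = ½·((-3/2)·(27/2−(-7/2)) + 9·(-7/2−(87/8)) + (-16)·(87/8−(27/2))) = ½·(-51/2 − 1035/8 + 42) = -903/16, so the ratio is (-903/16)/(-903/4) = 1/4.

1/4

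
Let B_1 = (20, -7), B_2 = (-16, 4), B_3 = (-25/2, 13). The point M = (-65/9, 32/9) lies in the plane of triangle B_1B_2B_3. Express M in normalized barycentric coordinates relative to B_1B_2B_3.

(2/9, 5/9, 2/9)

Signed area of the reference triangle: [B_1B_2B_3] = ½·(20·(4−13) + (-16)·(13−(-7)) + (-25/2)·(-7−4)) = ½·(-180 − 320 + 275/2) = -725/4.
[MB_2B_3] = ½·((-65/9)·(4−13) + (-16)·(13−(32/9)) + (-25/2)·(32/9−4)) = ½·(65 − 1360/9 + 50/9) = -725/18, so the B_1-coordinate is (-725/18)/(-725/4) = 2/9.
[B_1MB_3] = ½·(20·(32/9−13) + (-65/9)·(13−(-7)) + (-25/2)·(-7−(32/9))) = ½·(-1700/9 − 1300/9 + 2375/18) = -3625/36, so the B_2-coordinate is 5/9.
[B_1B_2M] = ½·(20·(4−(32/9)) + (-16)·(32/9−(-7)) + (-65/9)·(-7−4)) = ½·(80/9 − 1520/9 + 715/9) = -725/18, so the B_3-coordinate is 2/9.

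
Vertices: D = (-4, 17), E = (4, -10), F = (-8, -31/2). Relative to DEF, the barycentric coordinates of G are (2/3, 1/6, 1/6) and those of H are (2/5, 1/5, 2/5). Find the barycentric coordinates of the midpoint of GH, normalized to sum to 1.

Since both coordinate triples sum to 1, the midpoint's barycentrics are the componentwise average.
(2/3+2/5)/2 = 8/15; similarly 11/60 and 17/60.

(8/15, 11/60, 17/60)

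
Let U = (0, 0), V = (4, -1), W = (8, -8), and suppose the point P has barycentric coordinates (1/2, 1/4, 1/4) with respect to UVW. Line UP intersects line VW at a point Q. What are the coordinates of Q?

Line UP meets VW where the U-coordinate vanishes; zeroing P's U-weight and renormalizing leaves V, W-weights 1/4 : 1/4 → (1/2, 1/2).
So Q = (1/2)·V + (1/2)·W = (6, -9/2).

(6, -9/2)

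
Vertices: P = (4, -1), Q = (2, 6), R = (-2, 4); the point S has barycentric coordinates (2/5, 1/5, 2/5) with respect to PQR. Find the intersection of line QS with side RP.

Line QS meets RP where the Q-coordinate vanishes; zeroing S's Q-weight and renormalizing leaves R, P-weights 2/5 : 2/5 → (1/2, 1/2).
So T = (1/2)·R + (1/2)·P = (1, 3/2).

(1, 3/2)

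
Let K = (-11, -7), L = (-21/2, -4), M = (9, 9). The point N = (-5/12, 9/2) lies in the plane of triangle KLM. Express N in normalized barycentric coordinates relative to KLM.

Signed area of the reference triangle: [KLM] = ½·((-11)·(-4−9) + (-21/2)·(9−(-7)) + 9·(-7−(-4))) = ½·(143 − 168 − 27) = -26.
[NLM] = ½·((-5/12)·(-4−9) + (-21/2)·(9−(9/2)) + 9·(9/2−(-4))) = ½·(65/12 − 189/4 + 153/2) = 52/3, so the K-coordinate is (52/3)/(-26) = -2/3.
[KNM] = ½·((-11)·(9/2−9) + (-5/12)·(9−(-7)) + 9·(-7−(9/2))) = ½·(99/2 − 20/3 − 207/2) = -91/3, so the L-coordinate is 7/6.
[KLN] = ½·((-11)·(-4−(9/2)) + (-21/2)·(9/2−(-7)) + (-5/12)·(-7−(-4))) = ½·(187/2 − 483/4 + 5/4) = -13, so the M-coordinate is 1/2.

(-2/3, 7/6, 1/2)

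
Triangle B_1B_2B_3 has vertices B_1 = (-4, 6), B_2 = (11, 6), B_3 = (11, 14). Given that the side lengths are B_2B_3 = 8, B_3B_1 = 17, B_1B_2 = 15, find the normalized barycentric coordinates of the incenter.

(1/5, 17/40, 3/8)

The incenter has barycentric coordinates proportional to the opposite side lengths: (8 : 17 : 15).
Normalizing by 8+17+15 = 40 gives (1/5, 17/40, 3/8).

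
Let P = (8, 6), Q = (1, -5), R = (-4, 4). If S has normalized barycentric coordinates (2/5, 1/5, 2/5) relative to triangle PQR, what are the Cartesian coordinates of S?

(9/5, 3)

S = (2/5)·P + (1/5)·Q + (2/5)·R.
x-coordinate: (2/5)·8 + (1/5)·1 + (2/5)·(-4) = 9/5.
y-coordinate: (2/5)·6 + (1/5)·(-5) + (2/5)·4 = 3.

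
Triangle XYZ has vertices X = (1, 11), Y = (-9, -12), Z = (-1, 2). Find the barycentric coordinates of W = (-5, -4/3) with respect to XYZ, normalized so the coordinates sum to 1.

Signed area of the reference triangle: [XYZ] = ½·(1·(-12−2) + (-9)·(2−11) + (-1)·(11−(-12))) = ½·(-14 + 81 − 23) = 22.
[WYZ] = ½·((-5)·(-12−2) + (-9)·(2−(-4/3)) + (-1)·(-4/3−(-12))) = ½·(70 − 30 − 32/3) = 44/3, so the X-coordinate is (44/3)/22 = 2/3.
[XWZ] = ½·(1·(-4/3−2) + (-5)·(2−11) + (-1)·(11−(-4/3))) = ½·(-10/3 + 45 − 37/3) = 44/3, so the Y-coordinate is 2/3.
[XYW] = ½·(1·(-12−(-4/3)) + (-9)·(-4/3−11) + (-5)·(11−(-12))) = ½·(-32/3 + 111 − 115) = -22/3, so the Z-coordinate is -1/3.
Check: 2/3 + 2/3 − 1/3 = 1.

(2/3, 2/3, -1/3)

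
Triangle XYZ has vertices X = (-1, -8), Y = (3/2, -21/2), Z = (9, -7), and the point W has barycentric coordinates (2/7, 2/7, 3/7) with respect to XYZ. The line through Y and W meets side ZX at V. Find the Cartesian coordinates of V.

(5, -37/5)

Line YW meets ZX where the Y-coordinate vanishes; zeroing W's Y-weight and renormalizing leaves Z, X-weights 3/7 : 2/7 → (3/5, 2/5).
So V = (3/5)·Z + (2/5)·X = (5, -37/5).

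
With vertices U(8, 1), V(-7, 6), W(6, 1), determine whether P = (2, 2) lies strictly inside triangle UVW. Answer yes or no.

Barycentric coordinates of P: (-7/10, 1/5, 3/2).
The three coordinates are negative, positive, positive; a point is interior exactly when all three are positive.

no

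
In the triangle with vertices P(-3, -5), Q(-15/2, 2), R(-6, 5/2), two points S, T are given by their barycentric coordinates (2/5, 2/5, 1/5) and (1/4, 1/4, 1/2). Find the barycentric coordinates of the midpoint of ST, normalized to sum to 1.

Since both coordinate triples sum to 1, the midpoint's barycentrics are the componentwise average.
(2/5+1/4)/2 = 13/40; similarly 13/40 and 7/20.

(13/40, 13/40, 7/20)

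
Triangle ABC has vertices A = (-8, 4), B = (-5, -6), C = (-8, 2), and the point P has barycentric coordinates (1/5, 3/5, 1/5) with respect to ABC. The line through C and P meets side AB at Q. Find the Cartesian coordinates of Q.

(-23/4, -7/2)

Line CP meets AB where the C-coordinate vanishes; zeroing P's C-weight and renormalizing leaves A, B-weights 1/5 : 3/5 → (1/4, 3/4).
So Q = (1/4)·A + (3/4)·B = (-23/4, -7/2).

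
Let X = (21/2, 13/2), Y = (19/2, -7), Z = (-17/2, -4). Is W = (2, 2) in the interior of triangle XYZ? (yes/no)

Barycentric coordinates of W: (93/164, -5/328, 147/328).
The three coordinates are positive, negative, positive; a point is interior exactly when all three are positive.

no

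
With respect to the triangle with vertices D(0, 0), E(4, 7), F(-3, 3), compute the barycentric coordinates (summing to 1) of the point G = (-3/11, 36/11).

Signed area of the reference triangle: [DEF] = ½·(0·(7−3) + 4·(3−0) + (-3)·(0−7)) = ½·(0 + 12 + 21) = 33/2.
[GEF] = ½·((-3/11)·(7−3) + 4·(3−(36/11)) + (-3)·(36/11−7)) = ½·(-12/11 − 12/11 + 123/11) = 9/2, so the D-coordinate is (9/2)/(33/2) = 3/11.
[DGF] = ½·(0·(36/11−3) + (-3/11)·(3−0) + (-3)·(0−(36/11))) = ½·(0 − 9/11 + 108/11) = 9/2, so the E-coordinate is 3/11.
[DEG] = ½·(0·(7−(36/11)) + 4·(36/11−0) + (-3/11)·(0−7)) = ½·(0 + 144/11 + 21/11) = 15/2, so the F-coordinate is 5/11.

(3/11, 3/11, 5/11)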